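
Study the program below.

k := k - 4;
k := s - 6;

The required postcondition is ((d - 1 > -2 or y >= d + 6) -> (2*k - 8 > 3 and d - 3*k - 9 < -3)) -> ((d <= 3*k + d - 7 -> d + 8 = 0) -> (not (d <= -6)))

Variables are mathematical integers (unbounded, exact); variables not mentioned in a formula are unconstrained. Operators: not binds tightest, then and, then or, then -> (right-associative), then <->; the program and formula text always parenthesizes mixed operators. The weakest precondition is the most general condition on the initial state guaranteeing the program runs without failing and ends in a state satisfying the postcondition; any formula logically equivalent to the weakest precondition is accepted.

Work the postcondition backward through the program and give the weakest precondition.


Working backward. After the program, the postcondition ((d - 1 > -2 or y >= d + 6) -> (2*k - 8 > 3 and d - 3*k - 9 < -3)) -> ((d <= 3*k + d - 7 -> d + 8 = 0) -> (not (d <= -6))) must hold; in canonical form it is ((d > -1 or y >= d + 6) -> (2*k > 11 and d < 3*k + 6)) -> ((3*k >= 7 -> d = -8) -> (not (d <= -6))).
Before k := s - 6: ((d > -1 or y >= d + 6) -> (2*s > 23 and d < 3*s - 12)) -> ((3*s >= 25 -> d = -8) -> (not (d <= -6)))
Before k := k - 4: ((d > -1 or y >= d + 6) -> (2*s > 23 and d < 3*s - 12)) -> ((3*s >= 25 -> d = -8) -> (not (d <= -6)))
Answer: WP = ((d > -1 or y >= d + 6) -> (2*s > 23 and d < 3*s - 12)) -> ((3*s >= 25 -> d = -8) -> (not (d <= -6)))


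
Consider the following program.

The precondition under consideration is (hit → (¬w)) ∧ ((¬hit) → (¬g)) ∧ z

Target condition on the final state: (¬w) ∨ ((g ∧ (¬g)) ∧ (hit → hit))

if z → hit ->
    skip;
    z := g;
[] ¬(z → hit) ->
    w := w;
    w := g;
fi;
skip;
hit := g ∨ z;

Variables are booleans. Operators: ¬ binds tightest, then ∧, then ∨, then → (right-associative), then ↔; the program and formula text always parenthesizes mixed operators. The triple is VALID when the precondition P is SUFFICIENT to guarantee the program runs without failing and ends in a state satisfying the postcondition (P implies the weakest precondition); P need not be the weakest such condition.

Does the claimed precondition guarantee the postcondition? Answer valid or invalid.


Working backward. After the program, the postcondition (¬w) ∨ ((g ∧ (¬g)) ∧ (hit → hit)) must hold; in canonical form it is ¬w.
Before hit := g ∨ z: ¬w
Before skip: ¬w
Then branch requires ¬w; else branch requires ¬g.
Before the if: ((z → hit) → (¬w)) ∧ ((¬(z → hit)) → (¬g))
The weakest precondition is ((z → hit) → (¬w)) ∧ ((¬(z → hit)) → (¬g)).
Check whether (hit → (¬w)) ∧ ((¬hit) → (¬g)) ∧ z implies it.
Every state satisfying the precondition satisfies the weakest precondition: the implication holds.
Answer: valid


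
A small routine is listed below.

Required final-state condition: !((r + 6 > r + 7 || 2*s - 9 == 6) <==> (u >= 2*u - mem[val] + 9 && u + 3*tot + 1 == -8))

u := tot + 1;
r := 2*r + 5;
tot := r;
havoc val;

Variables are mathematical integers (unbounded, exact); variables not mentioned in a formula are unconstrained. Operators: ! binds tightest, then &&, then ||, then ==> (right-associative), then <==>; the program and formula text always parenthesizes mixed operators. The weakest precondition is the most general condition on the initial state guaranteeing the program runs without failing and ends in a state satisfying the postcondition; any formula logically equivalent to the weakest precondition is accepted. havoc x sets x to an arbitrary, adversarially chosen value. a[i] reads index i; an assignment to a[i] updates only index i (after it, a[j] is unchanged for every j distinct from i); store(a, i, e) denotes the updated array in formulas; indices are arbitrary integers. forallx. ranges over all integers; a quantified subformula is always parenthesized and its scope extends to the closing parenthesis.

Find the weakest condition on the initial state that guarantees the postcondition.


Working backward. After the program, the postcondition !((r + 6 > r + 7 || 2*s - 9 == 6) <==> (u >= 2*u - mem[val] + 9 && u + 3*tot + 1 == -8)) must hold; in canonical form it is !(2*s == 15 <==> (mem[val] >= u + 9 && 3*tot + u == -9)).
Before havoc val: forall val_1. (!(2*s == 15 <==> (mem[val_1] >= u + 9 && 3*tot + u == -9)))
Before tot := r: forall val_1. (!(2*s == 15 <==> (mem[val_1] >= u + 9 && 3*r + u == -9)))
Before r := 2*r + 5: forall val_1. (!(2*s == 15 <==> (mem[val_1] >= u + 9 && 6*r + u == -24)))
Before u := tot + 1: forall val_1. (!(2*s == 15 <==> (mem[val_1] >= tot + 10 && 6*r + tot == -25)))
Answer: WP = forall val_1. (!(2*s == 15 <==> (mem[val_1] >= tot + 10 && 6*r + tot == -25)))


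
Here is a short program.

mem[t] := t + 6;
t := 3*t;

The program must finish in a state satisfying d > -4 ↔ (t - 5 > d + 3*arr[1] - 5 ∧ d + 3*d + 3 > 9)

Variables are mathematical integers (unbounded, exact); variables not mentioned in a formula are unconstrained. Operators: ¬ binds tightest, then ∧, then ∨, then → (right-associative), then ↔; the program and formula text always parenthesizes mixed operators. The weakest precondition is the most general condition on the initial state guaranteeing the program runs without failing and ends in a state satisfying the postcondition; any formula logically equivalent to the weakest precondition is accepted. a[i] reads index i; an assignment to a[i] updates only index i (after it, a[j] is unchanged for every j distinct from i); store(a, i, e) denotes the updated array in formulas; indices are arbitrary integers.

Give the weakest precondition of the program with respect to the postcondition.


Working backward. After the program, the postcondition d > -4 ↔ (t - 5 > d + 3*arr[1] - 5 ∧ d + 3*d + 3 > 9) must hold; in canonical form it is d > -4 ↔ (t > 3*arr[1] + d ∧ 4*d > 6).
Before t := 3*t: d > -4 ↔ (3*t > 3*arr[1] + d ∧ 4*d > 6)
Before mem[t] := t + 6: d > -4 ↔ (3*t > 3*arr[1] + d ∧ 4*d > 6)
Answer: WP = d > -4 ↔ (3*t > 3*arr[1] + d ∧ 4*d > 6)


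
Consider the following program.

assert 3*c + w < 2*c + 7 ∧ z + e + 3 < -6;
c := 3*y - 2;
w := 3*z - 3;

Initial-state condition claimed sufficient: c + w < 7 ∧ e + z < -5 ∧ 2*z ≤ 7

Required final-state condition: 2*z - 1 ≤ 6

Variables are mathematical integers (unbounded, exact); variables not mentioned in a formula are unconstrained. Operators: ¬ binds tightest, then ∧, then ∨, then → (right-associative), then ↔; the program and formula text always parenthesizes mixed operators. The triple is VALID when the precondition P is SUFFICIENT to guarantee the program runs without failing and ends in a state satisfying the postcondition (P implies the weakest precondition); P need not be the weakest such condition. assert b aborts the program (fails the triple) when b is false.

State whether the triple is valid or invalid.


Working backward. After the program, the postcondition 2*z - 1 ≤ 6 must hold; in canonical form it is 2*z ≤ 7.
Before w := 3*z - 3: 2*z ≤ 7
Before c := 3*y - 2: 2*z ≤ 7
Before assert 3*c + w < 2*c + 7 ∧ z + e + 3 < -6: c + w < 7 ∧ e + z < -9 ∧ 2*z ≤ 7
The weakest precondition is c + w < 7 ∧ e + z < -9 ∧ 2*z ≤ 7.
Check whether c + w < 7 ∧ e + z < -5 ∧ 2*z ≤ 7 implies it.
Countermodel: at the initial state c = 6, e = -12, w = 0, z = 3, the precondition holds but the weakest precondition fails.
Answer: invalid


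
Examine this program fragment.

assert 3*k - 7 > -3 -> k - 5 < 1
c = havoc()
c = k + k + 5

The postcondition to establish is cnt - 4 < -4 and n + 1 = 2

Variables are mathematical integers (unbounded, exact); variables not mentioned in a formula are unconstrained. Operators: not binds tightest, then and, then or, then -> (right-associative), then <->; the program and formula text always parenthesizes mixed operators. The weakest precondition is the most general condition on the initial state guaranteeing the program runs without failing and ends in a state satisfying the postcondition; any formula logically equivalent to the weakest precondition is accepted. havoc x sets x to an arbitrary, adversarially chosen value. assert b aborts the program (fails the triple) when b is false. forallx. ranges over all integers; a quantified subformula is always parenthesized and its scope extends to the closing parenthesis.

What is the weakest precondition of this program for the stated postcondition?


Working backward. After the program, the postcondition cnt - 4 < -4 and n + 1 = 2 must hold; in canonical form it is cnt < 0 and n = 1.
Before c := k + k + 5: cnt < 0 and n = 1
Before havoc c: cnt < 0 and n = 1
Before assert 3*k - 7 > -3 -> k - 5 < 1: (3*k > 4 -> k < 6) and cnt < 0 and n = 1
Answer: WP = (3*k > 4 -> k < 6) and cnt < 0 and n = 1


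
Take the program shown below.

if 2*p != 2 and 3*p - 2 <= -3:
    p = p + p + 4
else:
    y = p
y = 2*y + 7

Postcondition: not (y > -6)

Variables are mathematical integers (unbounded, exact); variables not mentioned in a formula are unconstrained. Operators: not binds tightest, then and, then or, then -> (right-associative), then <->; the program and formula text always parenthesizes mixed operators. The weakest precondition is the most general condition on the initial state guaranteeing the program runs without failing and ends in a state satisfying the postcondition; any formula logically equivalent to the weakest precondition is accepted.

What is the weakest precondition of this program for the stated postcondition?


Working backward. After the program, not (y > -6) must hold.
Before y := 2*y + 7: not (2*y > -13)
Then branch requires not (2*y > -13); else branch requires not (2*p > -13).
Before the if: ((2*p != 2 and 3*p <= -1) -> (not (2*y > -13))) and ((not (2*p != 2 and 3*p <= -1)) -> (not (2*p > -13)))
Answer: WP = ((2*p != 2 and 3*p <= -1) -> (not (2*y > -13))) and ((not (2*p != 2 and 3*p <= -1)) -> (not (2*p > -13)))


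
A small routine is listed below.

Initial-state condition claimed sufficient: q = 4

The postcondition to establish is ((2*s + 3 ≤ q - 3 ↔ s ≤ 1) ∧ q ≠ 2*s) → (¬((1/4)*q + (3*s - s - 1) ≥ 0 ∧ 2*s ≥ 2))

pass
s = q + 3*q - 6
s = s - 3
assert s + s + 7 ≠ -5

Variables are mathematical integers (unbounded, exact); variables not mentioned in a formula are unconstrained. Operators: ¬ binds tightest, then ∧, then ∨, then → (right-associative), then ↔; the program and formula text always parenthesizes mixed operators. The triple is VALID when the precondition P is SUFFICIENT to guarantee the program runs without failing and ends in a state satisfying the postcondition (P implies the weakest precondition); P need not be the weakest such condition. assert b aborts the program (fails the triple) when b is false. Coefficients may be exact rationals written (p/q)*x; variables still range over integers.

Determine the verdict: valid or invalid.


Working backward. After the program, the postcondition ((2*s + 3 ≤ q - 3 ↔ s ≤ 1) ∧ q ≠ 2*s) → (¬((1/4)*q + (3*s - s - 1) ≥ 0 ∧ 2*s ≥ 2)) must hold; in canonical form it is ((2*s ≤ q - 6 ↔ s ≤ 1) ∧ q ≠ 2*s) → (¬((1/4)*q + 2*s ≥ 1 ∧ 2*s ≥ 2)).
Before assert s + s + 7 ≠ -5: 2*s ≠ -12 ∧ (((2*s ≤ q - 6 ↔ s ≤ 1) ∧ q ≠ 2*s) → (¬((1/4)*q + 2*s ≥ 1 ∧ 2*s ≥ 2)))
Before s := s - 3: 2*s ≠ -6 ∧ (((2*s ≤ q ↔ s ≤ 4) ∧ q ≠ 2*s - 6) → (¬((1/4)*q + 2*s ≥ 7 ∧ 2*s ≥ 8)))
Before s := q + 3*q - 6: 8*q ≠ 6 ∧ (((7*q ≤ 12 ↔ 4*q ≤ 10) ∧ 7*q ≠ 18) → (¬((33/4)*q ≥ 19 ∧ 8*q ≥ 20)))
Before skip: 8*q ≠ 6 ∧ (((7*q ≤ 12 ↔ 4*q ≤ 10) ∧ 7*q ≠ 18) → (¬((33/4)*q ≥ 19 ∧ 8*q ≥ 20)))
The weakest precondition is 8*q ≠ 6 ∧ (((7*q ≤ 12 ↔ 4*q ≤ 10) ∧ 7*q ≠ 18) → (¬((33/4)*q ≥ 19 ∧ 8*q ≥ 20))).
Check whether q = 4 implies it.
Countermodel: at the initial state q = 4, the precondition holds but the weakest precondition fails.
Answer: invalid


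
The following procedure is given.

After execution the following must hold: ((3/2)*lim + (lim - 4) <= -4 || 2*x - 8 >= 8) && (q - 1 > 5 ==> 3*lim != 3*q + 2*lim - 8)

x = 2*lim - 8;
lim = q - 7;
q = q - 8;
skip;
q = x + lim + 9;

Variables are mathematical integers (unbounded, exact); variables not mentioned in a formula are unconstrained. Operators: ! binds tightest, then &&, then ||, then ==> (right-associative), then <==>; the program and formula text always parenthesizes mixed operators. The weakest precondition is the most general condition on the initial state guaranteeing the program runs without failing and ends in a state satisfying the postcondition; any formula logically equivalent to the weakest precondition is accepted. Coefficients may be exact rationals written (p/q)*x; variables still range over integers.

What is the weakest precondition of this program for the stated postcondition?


Working backward. After the program, the postcondition ((3/2)*lim + (lim - 4) <= -4 || 2*x - 8 >= 8) && (q - 1 > 5 ==> 3*lim != 3*q + 2*lim - 8) must hold; in canonical form it is ((5/2)*lim <= 0 || 2*x >= 16) && (q > 6 ==> lim != 3*q - 8).
Before q := x + lim + 9: ((5/2)*lim <= 0 || 2*x >= 16) && (lim + x > -3 ==> 2*lim + 3*x != -19)
Before skip: ((5/2)*lim <= 0 || 2*x >= 16) && (lim + x > -3 ==> 2*lim + 3*x != -19)
Before q := q - 8: ((5/2)*lim <= 0 || 2*x >= 16) && (lim + x > -3 ==> 2*lim + 3*x != -19)
Before lim := q - 7: ((5/2)*q <= 35/2 || 2*x >= 16) && (q + x > 4 ==> 2*q + 3*x != -5)
Before x := 2*lim - 8: ((5/2)*q <= 35/2 || 4*lim >= 32) && (2*lim + q > 12 ==> 6*lim + 2*q != 19)
Answer: WP = ((5/2)*q <= 35/2 || 4*lim >= 32) && (2*lim + q > 12 ==> 6*lim + 2*q != 19)


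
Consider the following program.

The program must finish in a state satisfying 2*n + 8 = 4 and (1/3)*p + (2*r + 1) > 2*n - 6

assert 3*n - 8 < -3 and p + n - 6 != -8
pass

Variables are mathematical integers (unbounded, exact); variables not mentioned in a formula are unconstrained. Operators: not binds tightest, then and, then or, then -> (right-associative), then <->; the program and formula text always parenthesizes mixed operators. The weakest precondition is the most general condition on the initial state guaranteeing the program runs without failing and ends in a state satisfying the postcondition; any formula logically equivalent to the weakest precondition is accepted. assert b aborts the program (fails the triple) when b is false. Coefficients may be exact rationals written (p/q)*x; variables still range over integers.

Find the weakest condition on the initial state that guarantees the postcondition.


Working backward. After the program, the postcondition 2*n + 8 = 4 and (1/3)*p + (2*r + 1) > 2*n - 6 must hold; in canonical form it is 2*n = -4 and (1/3)*p + 2*r > 2*n - 7.
Before skip: 2*n = -4 and (1/3)*p + 2*r > 2*n - 7
Before assert 3*n - 8 < -3 and p + n - 6 != -8: 3*n < 5 and n + p != -2 and 2*n = -4 and (1/3)*p + 2*r > 2*n - 7
Answer: WP = 3*n < 5 and n + p != -2 and 2*n = -4 and (1/3)*p + 2*r > 2*n - 7


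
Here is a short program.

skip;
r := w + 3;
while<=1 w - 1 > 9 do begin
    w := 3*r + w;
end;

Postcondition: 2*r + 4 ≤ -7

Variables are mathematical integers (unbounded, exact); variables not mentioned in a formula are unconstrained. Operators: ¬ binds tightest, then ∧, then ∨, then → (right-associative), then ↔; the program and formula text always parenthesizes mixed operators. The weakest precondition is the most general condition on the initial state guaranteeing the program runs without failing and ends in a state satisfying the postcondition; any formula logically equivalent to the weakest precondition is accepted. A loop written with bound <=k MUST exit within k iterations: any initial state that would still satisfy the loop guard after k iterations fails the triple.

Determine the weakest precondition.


Working backward. After the program, the postcondition 2*r + 4 ≤ -7 must hold; in canonical form it is 2*r ≤ -11.
Before the loop (bound <=1), unroll the exhaustion recursion (WP_0 = exit-now case; WP_j = one more guarded iteration, up to j = 1):
  WP_0: (¬(w > 10)) ∧ 2*r ≤ -11
  WP_1: (w > 10 → ((¬(3*r + w > 10)) ∧ 2*r ≤ -11)) ∧ ((¬(w > 10)) → 2*r ≤ -11)
So before the loop: (w > 10 → ((¬(3*r + w > 10)) ∧ 2*r ≤ -11)) ∧ ((¬(w > 10)) → 2*r ≤ -11)
Before r := w + 3: (w > 10 → ((¬(4*w > 1)) ∧ 2*w ≤ -17)) ∧ ((¬(w > 10)) → 2*w ≤ -17)
Before skip: (w > 10 → ((¬(4*w > 1)) ∧ 2*w ≤ -17)) ∧ ((¬(w > 10)) → 2*w ≤ -17)
Answer: WP = (w > 10 → ((¬(4*w > 1)) ∧ 2*w ≤ -17)) ∧ ((¬(w > 10)) → 2*w ≤ -17)


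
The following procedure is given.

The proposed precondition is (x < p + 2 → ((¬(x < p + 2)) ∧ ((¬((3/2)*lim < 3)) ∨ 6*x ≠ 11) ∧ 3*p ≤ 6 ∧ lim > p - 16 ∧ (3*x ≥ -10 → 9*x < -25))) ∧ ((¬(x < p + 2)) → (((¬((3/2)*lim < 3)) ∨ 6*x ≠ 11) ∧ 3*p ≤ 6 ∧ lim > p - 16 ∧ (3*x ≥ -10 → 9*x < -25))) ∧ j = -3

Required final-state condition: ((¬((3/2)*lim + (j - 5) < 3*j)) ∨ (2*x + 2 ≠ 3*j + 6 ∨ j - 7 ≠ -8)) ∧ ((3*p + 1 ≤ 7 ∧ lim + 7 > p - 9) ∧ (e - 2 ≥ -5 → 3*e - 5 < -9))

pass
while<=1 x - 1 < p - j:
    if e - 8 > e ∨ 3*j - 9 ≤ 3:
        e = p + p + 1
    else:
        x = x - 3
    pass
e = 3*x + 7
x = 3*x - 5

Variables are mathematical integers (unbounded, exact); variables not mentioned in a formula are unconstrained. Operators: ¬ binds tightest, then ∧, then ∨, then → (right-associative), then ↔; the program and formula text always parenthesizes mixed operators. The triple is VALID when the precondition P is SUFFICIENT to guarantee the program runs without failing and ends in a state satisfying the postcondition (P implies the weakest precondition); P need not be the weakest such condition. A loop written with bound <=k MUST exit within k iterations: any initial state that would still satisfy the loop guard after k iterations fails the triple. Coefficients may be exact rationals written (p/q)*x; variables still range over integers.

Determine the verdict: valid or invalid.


Working backward. After the program, the postcondition ((¬((3/2)*lim + (j - 5) < 3*j)) ∨ (2*x + 2 ≠ 3*j + 6 ∨ j - 7 ≠ -8)) ∧ ((3*p + 1 ≤ 7 ∧ lim + 7 > p - 9) ∧ (e - 2 ≥ -5 → 3*e - 5 < -9)) must hold; in canonical form it is ((¬((3/2)*lim < 2*j + 5)) ∨ 2*x ≠ 3*j + 4 ∨ j ≠ -1) ∧ 3*p ≤ 6 ∧ lim > p - 16 ∧ (e ≥ -3 → 3*e < -4).
Before x := 3*x - 5: ((¬((3/2)*lim < 2*j + 5)) ∨ 6*x ≠ 3*j + 14 ∨ j ≠ -1) ∧ 3*p ≤ 6 ∧ lim > p - 16 ∧ (e ≥ -3 → 3*e < -4)
Before e := 3*x + 7: ((¬((3/2)*lim < 2*j + 5)) ∨ 6*x ≠ 3*j + 14 ∨ j ≠ -1) ∧ 3*p ≤ 6 ∧ lim > p - 16 ∧ (3*x ≥ -10 → 9*x < -25)
Before the loop (bound <=1), unroll the exhaustion recursion (WP_0 = exit-now case; WP_j = one more guarded iteration, up to j = 1):
  WP_0: (¬(j + x < p + 1)) ∧ ((¬((3/2)*lim < 2*j + 5)) ∨ 6*x ≠ 3*j + 14 ∨ j ≠ -1) ∧ 3*p ≤ 6 ∧ lim > p - 16 ∧ (3*x ≥ -10 → 9*x < -25)
  WP_1: (j + x < p + 1 → ((3*j ≤ 12 → ((¬(j + x < p + 1)) ∧ ((¬((3/2)*lim < 2*j + 5)) ∨ 6*x ≠ 3*j + 14 ∨ j ≠ -1) ∧ 3*p ≤ 6 ∧ lim > p - 16 ∧ (3*x ≥ -10 → 9*x < -25))) ∧ ((¬(3*j ≤ 12)) → ((¬(j + x < p + 4)) ∧ ((¬((3/2)*lim < 2*j + 5)) ∨ 6*x ≠ 3*j + 32 ∨ j ≠ -1) ∧ 3*p ≤ 6 ∧ lim > p - 16 ∧ (3*x ≥ -1 → 9*x < 2))))) ∧ ((¬(j + x < p + 1)) → (((¬((3/2)*lim < 2*j + 5)) ∨ 6*x ≠ 3*j + 14 ∨ j ≠ -1) ∧ 3*p ≤ 6 ∧ lim > p - 16 ∧ (3*x ≥ -10 → 9*x < -25)))
So before the loop: (j + x < p + 1 → ((3*j ≤ 12 → ((¬(j + x < p + 1)) ∧ ((¬((3/2)*lim < 2*j + 5)) ∨ 6*x ≠ 3*j + 14 ∨ j ≠ -1) ∧ 3*p ≤ 6 ∧ lim > p - 16 ∧ (3*x ≥ -10 → 9*x < -25))) ∧ ((¬(3*j ≤ 12)) → ((¬(j + x < p + 4)) ∧ ((¬((3/2)*lim < 2*j + 5)) ∨ 6*x ≠ 3*j + 32 ∨ j ≠ -1) ∧ 3*p ≤ 6 ∧ lim > p - 16 ∧ (3*x ≥ -1 → 9*x < 2))))) ∧ ((¬(j + x < p + 1)) → (((¬((3/2)*lim < 2*j + 5)) ∨ 6*x ≠ 3*j + 14 ∨ j ≠ -1) ∧ 3*p ≤ 6 ∧ lim > p - 16 ∧ (3*x ≥ -10 → 9*x < -25)))
Before skip: (j + x < p + 1 → ((3*j ≤ 12 → ((¬(j + x < p + 1)) ∧ ((¬((3/2)*lim < 2*j + 5)) ∨ 6*x ≠ 3*j + 14 ∨ j ≠ -1) ∧ 3*p ≤ 6 ∧ lim > p - 16 ∧ (3*x ≥ -10 → 9*x < -25))) ∧ ((¬(3*j ≤ 12)) → ((¬(j + x < p + 4)) ∧ ((¬((3/2)*lim < 2*j + 5)) ∨ 6*x ≠ 3*j + 32 ∨ j ≠ -1) ∧ 3*p ≤ 6 ∧ lim > p - 16 ∧ (3*x ≥ -1 → 9*x < 2))))) ∧ ((¬(j + x < p + 1)) → (((¬((3/2)*lim < 2*j + 5)) ∨ 6*x ≠ 3*j + 14 ∨ j ≠ -1) ∧ 3*p ≤ 6 ∧ lim > p - 16 ∧ (3*x ≥ -10 → 9*x < -25)))
The weakest precondition is (j + x < p + 1 → ((3*j ≤ 12 → ((¬(j + x < p + 1)) ∧ ((¬((3/2)*lim < 2*j + 5)) ∨ 6*x ≠ 3*j + 14 ∨ j ≠ -1) ∧ 3*p ≤ 6 ∧ lim > p - 16 ∧ (3*x ≥ -10 → 9*x < -25))) ∧ ((¬(3*j ≤ 12)) → ((¬(j + x < p + 4)) ∧ ((¬((3/2)*lim < 2*j + 5)) ∨ 6*x ≠ 3*j + 32 ∨ j ≠ -1) ∧ 3*p ≤ 6 ∧ lim > p - 16 ∧ (3*x ≥ -1 → 9*x < 2))))) ∧ ((¬(j + x < p + 1)) → (((¬((3/2)*lim < 2*j + 5)) ∨ 6*x ≠ 3*j + 14 ∨ j ≠ -1) ∧ 3*p ≤ 6 ∧ lim > p - 16 ∧ (3*x ≥ -10 → 9*x < -25))).
Check whether (x < p + 2 → ((¬(x < p + 2)) ∧ ((¬((3/2)*lim < 3)) ∨ 6*x ≠ 11) ∧ 3*p ≤ 6 ∧ lim > p - 16 ∧ (3*x ≥ -10 → 9*x < -25))) ∧ ((¬(x < p + 2)) → (((¬((3/2)*lim < 3)) ∨ 6*x ≠ 11) ∧ 3*p ≤ 6 ∧ lim > p - 16 ∧ (3*x ≥ -10 → 9*x < -25))) ∧ j = -3 implies it.
Countermodel: at the initial state j = -3, lim = -21, p = -6, x = -4, the precondition holds but the weakest precondition fails.
Answer: invalid


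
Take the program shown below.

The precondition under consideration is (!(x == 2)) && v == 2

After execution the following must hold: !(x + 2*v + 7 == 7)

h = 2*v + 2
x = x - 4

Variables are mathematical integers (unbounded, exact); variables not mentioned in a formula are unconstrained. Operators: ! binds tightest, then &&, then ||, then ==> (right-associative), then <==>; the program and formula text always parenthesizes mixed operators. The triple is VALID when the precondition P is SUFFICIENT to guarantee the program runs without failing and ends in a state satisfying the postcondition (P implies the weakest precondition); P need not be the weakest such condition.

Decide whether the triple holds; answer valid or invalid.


Working backward. After the program, the postcondition !(x + 2*v + 7 == 7) must hold; in canonical form it is !(2*v + x == 0).
Before x := x - 4: !(2*v + x == 4)
Before h := 2*v + 2: !(2*v + x == 4)
The weakest precondition is !(2*v + x == 4).
Check whether (!(x == 2)) && v == 2 implies it.
Countermodel: at the initial state v = 2, x = 0, the precondition holds but the weakest precondition fails.
Answer: invalid


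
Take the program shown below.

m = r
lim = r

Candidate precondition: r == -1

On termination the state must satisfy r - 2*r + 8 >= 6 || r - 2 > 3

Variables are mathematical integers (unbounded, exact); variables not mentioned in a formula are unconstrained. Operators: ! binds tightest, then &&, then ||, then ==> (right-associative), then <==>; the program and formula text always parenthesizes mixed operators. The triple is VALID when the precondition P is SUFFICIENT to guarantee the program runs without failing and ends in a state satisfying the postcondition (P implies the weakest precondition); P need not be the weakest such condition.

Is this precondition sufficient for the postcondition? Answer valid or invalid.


Working backward. After the program, the postcondition r - 2*r + 8 >= 6 || r - 2 > 3 must hold; in canonical form it is r <= 2 || r > 5.
Before lim := r: r <= 2 || r > 5
Before m := r: r <= 2 || r > 5
The weakest precondition is r <= 2 || r > 5.
Check whether r == -1 implies it.
Every state satisfying the precondition satisfies the weakest precondition: the implication holds.
Answer: valid


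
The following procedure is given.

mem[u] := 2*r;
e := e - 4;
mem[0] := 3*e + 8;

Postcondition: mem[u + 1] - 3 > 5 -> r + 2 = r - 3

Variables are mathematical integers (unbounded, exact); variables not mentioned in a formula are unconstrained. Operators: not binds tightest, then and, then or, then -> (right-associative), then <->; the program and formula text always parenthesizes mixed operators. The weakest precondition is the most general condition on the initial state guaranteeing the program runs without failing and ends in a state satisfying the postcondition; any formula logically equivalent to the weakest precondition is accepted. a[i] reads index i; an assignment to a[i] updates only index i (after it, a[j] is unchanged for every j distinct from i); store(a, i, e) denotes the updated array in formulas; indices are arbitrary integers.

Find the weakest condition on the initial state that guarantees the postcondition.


Working backward. After the program, the postcondition mem[u + 1] - 3 > 5 -> r + 2 = r - 3 must hold; in canonical form it is not (mem[u + 1] > 8).
Before mem[0] := 3*e + 8: not (store(mem, 0, 3*e + 8)[u + 1] > 8)
Before e := e - 4: not (store(mem, 0, 3*e - 4)[u + 1] > 8)
Before mem[u] := 2*r: not (store(store(mem, u, 2*r), 0, 3*e - 4)[u + 1] > 8)
Answer: WP = not (store(store(mem, u, 2*r), 0, 3*e - 4)[u + 1] > 8)


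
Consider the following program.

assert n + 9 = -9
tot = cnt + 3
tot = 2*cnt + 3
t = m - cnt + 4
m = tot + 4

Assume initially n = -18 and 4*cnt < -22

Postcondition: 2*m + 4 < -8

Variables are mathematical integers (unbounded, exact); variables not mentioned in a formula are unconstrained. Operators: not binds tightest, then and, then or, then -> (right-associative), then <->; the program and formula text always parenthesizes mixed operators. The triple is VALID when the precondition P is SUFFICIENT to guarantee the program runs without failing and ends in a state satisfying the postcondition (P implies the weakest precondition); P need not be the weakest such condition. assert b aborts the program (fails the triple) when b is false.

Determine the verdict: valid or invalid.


Working backward. After the program, the postcondition 2*m + 4 < -8 must hold; in canonical form it is 2*m < -12.
Before m := tot + 4: 2*tot < -20
Before t := m - cnt + 4: 2*tot < -20
Before tot := 2*cnt + 3: 4*cnt < -26
Before tot := cnt + 3: 4*cnt < -26
Before assert n + 9 = -9: n = -18 and 4*cnt < -26
The weakest precondition is n = -18 and 4*cnt < -26.
Check whether n = -18 and 4*cnt < -22 implies it.
Countermodel: at the initial state cnt = -6, n = -18, the precondition holds but the weakest precondition fails.
Answer: invalid


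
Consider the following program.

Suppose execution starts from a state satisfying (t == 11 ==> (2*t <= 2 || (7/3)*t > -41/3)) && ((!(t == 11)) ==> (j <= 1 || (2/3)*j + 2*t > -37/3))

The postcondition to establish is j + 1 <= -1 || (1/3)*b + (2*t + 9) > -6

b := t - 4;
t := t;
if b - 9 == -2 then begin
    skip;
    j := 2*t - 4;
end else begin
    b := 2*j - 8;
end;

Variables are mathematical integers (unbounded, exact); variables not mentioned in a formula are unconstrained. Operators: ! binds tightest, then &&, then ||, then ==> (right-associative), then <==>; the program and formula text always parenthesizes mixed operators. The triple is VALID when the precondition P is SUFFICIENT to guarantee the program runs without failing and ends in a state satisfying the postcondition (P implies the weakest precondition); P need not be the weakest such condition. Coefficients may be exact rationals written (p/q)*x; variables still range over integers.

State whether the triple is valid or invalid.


Working backward. After the program, the postcondition j + 1 <= -1 || (1/3)*b + (2*t + 9) > -6 must hold; in canonical form it is j <= -2 || (1/3)*b + 2*t > -15.
Then branch requires 2*t <= 2 || (1/3)*b + 2*t > -15; else branch requires j <= -2 || (2/3)*j + 2*t > -37/3.
Before the if: (b == 7 ==> (2*t <= 2 || (1/3)*b + 2*t > -15)) && ((!(b == 7)) ==> (j <= -2 || (2/3)*j + 2*t > -37/3))
Before t := t: (b == 7 ==> (2*t <= 2 || (1/3)*b + 2*t > -15)) && ((!(b == 7)) ==> (j <= -2 || (2/3)*j + 2*t > -37/3))
Before b := t - 4: (t == 11 ==> (2*t <= 2 || (7/3)*t > -41/3)) && ((!(t == 11)) ==> (j <= -2 || (2/3)*j + 2*t > -37/3))
The weakest precondition is (t == 11 ==> (2*t <= 2 || (7/3)*t > -41/3)) && ((!(t == 11)) ==> (j <= -2 || (2/3)*j + 2*t > -37/3)).
Check whether (t == 11 ==> (2*t <= 2 || (7/3)*t > -41/3)) && ((!(t == 11)) ==> (j <= 1 || (2/3)*j + 2*t > -37/3)) implies it.
Countermodel: at the initial state j = -1, t = -6, the precondition holds but the weakest precondition fails.
Answer: invalid


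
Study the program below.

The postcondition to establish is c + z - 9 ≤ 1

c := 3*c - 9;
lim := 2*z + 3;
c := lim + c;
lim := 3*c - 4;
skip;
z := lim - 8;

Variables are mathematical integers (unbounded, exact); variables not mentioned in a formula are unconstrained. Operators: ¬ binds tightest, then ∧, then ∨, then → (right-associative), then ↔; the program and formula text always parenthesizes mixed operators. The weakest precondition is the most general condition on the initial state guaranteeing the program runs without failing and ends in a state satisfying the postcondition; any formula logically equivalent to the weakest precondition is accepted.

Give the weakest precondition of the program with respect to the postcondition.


Working backward. After the program, the postcondition c + z - 9 ≤ 1 must hold; in canonical form it is c + z ≤ 10.
Before z := lim - 8: c + lim ≤ 18
Before skip: c + lim ≤ 18
Before lim := 3*c - 4: 4*c ≤ 22
Before c := lim + c: 4*c + 4*lim ≤ 22
Before lim := 2*z + 3: 4*c + 8*z ≤ 10
Before c := 3*c - 9: 12*c + 8*z ≤ 46
Answer: WP = 12*c + 8*z ≤ 46


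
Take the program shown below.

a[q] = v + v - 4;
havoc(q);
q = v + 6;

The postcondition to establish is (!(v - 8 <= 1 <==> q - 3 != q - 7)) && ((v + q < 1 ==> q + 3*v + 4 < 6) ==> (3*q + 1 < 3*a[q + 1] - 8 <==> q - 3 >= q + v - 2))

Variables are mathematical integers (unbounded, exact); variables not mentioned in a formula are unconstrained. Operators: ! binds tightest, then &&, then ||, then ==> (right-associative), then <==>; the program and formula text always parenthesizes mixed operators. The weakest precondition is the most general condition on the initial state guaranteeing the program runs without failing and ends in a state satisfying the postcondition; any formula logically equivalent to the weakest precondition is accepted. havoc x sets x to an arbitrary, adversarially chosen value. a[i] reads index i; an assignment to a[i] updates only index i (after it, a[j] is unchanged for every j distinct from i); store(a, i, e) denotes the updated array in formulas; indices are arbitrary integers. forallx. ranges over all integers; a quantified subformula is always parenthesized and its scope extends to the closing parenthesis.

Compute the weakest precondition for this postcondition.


Working backward. After the program, the postcondition (!(v - 8 <= 1 <==> q - 3 != q - 7)) && ((v + q < 1 ==> q + 3*v + 4 < 6) ==> (3*q + 1 < 3*a[q + 1] - 8 <==> q - 3 >= q + v - 2)) must hold; in canonical form it is (!(v <= 9)) && ((q + v < 1 ==> q + 3*v < 2) ==> (3*q < 3*a[q + 1] - 9 <==> v <= -1)).
Before q := v + 6: (!(v <= 9)) && ((2*v < -5 ==> 4*v < -4) ==> (3*v < 3*a[v + 7] - 27 <==> v <= -1))
Before havoc q: (!(v <= 9)) && ((2*v < -5 ==> 4*v < -4) ==> (3*v < 3*a[v + 7] - 27 <==> v <= -1))
Before a[q] := v + v - 4: (!(v <= 9)) && ((2*v < -5 ==> 4*v < -4) ==> (3*v < 3*store(a, q, 2*v - 4)[v + 7] - 27 <==> v <= -1))
Answer: WP = (!(v <= 9)) && ((2*v < -5 ==> 4*v < -4) ==> (3*v < 3*store(a, q, 2*v - 4)[v + 7] - 27 <==> v <= -1))


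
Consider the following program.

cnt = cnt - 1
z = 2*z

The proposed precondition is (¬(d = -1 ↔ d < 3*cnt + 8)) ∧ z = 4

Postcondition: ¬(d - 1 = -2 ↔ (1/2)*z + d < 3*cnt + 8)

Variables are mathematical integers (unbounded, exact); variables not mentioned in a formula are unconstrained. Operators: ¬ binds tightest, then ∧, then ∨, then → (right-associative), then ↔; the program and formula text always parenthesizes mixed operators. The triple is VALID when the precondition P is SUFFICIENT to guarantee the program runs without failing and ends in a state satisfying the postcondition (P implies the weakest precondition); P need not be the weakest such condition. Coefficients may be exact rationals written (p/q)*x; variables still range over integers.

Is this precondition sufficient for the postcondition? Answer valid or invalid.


Working backward. After the program, the postcondition ¬(d - 1 = -2 ↔ (1/2)*z + d < 3*cnt + 8) must hold; in canonical form it is ¬(d = -1 ↔ d + (1/2)*z < 3*cnt + 8).
Before z := 2*z: ¬(d = -1 ↔ d + z < 3*cnt + 8)
Before cnt := cnt - 1: ¬(d = -1 ↔ d + z < 3*cnt + 5)
The weakest precondition is ¬(d = -1 ↔ d + z < 3*cnt + 5).
Check whether (¬(d = -1 ↔ d < 3*cnt + 8)) ∧ z = 4 implies it.
Countermodel: at the initial state cnt = 0, d = 1, z = 4, the precondition holds but the weakest precondition fails.
Answer: invalid


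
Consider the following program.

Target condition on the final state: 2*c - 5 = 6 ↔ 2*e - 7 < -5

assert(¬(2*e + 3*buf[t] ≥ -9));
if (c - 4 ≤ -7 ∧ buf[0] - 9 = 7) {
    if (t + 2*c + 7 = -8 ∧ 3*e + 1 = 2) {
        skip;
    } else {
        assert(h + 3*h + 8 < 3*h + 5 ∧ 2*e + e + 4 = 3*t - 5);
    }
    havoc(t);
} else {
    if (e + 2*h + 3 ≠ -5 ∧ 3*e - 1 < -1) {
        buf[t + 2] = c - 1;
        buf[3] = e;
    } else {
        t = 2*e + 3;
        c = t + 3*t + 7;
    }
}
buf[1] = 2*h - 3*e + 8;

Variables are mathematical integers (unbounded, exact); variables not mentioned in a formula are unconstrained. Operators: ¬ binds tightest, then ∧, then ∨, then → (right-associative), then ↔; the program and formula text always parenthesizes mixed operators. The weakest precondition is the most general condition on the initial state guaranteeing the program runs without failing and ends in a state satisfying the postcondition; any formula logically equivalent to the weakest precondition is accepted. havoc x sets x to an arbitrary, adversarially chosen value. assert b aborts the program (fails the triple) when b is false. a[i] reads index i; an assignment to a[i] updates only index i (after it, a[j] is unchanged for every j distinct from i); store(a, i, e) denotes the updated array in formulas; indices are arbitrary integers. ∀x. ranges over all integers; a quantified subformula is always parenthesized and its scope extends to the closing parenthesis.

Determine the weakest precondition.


Working backward. After the program, the postcondition 2*c - 5 = 6 ↔ 2*e - 7 < -5 must hold; in canonical form it is 2*c = 11 ↔ 2*e < 2.
Before buf[1] := 2*h - 3*e + 8: 2*c = 11 ↔ 2*e < 2
Then branch requires ((2*c + t = -15 ∧ 3*e = 1) → (2*c = 11 ↔ 2*e < 2)) ∧ ((¬(2*c + t = -15 ∧ 3*e = 1)) → (h < -3 ∧ 3*e = 3*t - 9 ∧ (2*c = 11 ↔ 2*e < 2))); else branch requires ((e + 2*h ≠ -8 ∧ 3*e < 0) → (2*c = 11 ↔ 2*e < 2)) ∧ ((¬(e + 2*h ≠ -8 ∧ 3*e < 0)) → (16*e = -27 ↔ 2*e < 2)).
Before the if: ((c ≤ -3 ∧ buf[0] = 16) → (((2*c + t = -15 ∧ 3*e = 1) → (2*c = 11 ↔ 2*e < 2)) ∧ ((¬(2*c + t = -15 ∧ 3*e = 1)) → (h < -3 ∧ 3*e = 3*t - 9 ∧ (2*c = 11 ↔ 2*e < 2))))) ∧ ((¬(c ≤ -3 ∧ buf[0] = 16)) → (((e + 2*h ≠ -8 ∧ 3*e < 0) → (2*c = 11 ↔ 2*e < 2)) ∧ ((¬(e + 2*h ≠ -8 ∧ 3*e < 0)) → (16*e = -27 ↔ 2*e < 2))))
Before assert ¬(2*e + 3*buf[t] ≥ -9): (¬(3*buf[t] + 2*e ≥ -9)) ∧ ((c ≤ -3 ∧ buf[0] = 16) → (((2*c + t = -15 ∧ 3*e = 1) → (2*c = 11 ↔ 2*e < 2)) ∧ ((¬(2*c + t = -15 ∧ 3*e = 1)) → (h < -3 ∧ 3*e = 3*t - 9 ∧ (2*c = 11 ↔ 2*e < 2))))) ∧ ((¬(c ≤ -3 ∧ buf[0] = 16)) → (((e + 2*h ≠ -8 ∧ 3*e < 0) → (2*c = 11 ↔ 2*e < 2)) ∧ ((¬(e + 2*h ≠ -8 ∧ 3*e < 0)) → (16*e = -27 ↔ 2*e < 2))))
Answer: WP = (¬(3*buf[t] + 2*e ≥ -9)) ∧ ((c ≤ -3 ∧ buf[0] = 16) → (((2*c + t = -15 ∧ 3*e = 1) → (2*c = 11 ↔ 2*e < 2)) ∧ ((¬(2*c + t = -15 ∧ 3*e = 1)) → (h < -3 ∧ 3*e = 3*t - 9 ∧ (2*c = 11 ↔ 2*e < 2))))) ∧ ((¬(c ≤ -3 ∧ buf[0] = 16)) → (((e + 2*h ≠ -8 ∧ 3*e < 0) → (2*c = 11 ↔ 2*e < 2)) ∧ ((¬(e + 2*h ≠ -8 ∧ 3*e < 0)) → (16*e = -27 ↔ 2*e < 2))))


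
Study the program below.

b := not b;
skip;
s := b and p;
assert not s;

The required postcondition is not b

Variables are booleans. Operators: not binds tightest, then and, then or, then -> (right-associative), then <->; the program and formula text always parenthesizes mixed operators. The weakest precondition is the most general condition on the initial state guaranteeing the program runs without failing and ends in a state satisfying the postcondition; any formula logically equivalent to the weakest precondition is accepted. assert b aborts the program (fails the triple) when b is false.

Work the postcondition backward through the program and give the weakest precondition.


Working backward. After the program, not b must hold.
Before assert not s: (not s) and (not b)
Before s := b and p: (not (b and p)) and (not b)
Before skip: (not (b and p)) and (not b)
Before b := not b: (not ((not b) and p)) and b
Answer: WP = (not ((not b) and p)) and b


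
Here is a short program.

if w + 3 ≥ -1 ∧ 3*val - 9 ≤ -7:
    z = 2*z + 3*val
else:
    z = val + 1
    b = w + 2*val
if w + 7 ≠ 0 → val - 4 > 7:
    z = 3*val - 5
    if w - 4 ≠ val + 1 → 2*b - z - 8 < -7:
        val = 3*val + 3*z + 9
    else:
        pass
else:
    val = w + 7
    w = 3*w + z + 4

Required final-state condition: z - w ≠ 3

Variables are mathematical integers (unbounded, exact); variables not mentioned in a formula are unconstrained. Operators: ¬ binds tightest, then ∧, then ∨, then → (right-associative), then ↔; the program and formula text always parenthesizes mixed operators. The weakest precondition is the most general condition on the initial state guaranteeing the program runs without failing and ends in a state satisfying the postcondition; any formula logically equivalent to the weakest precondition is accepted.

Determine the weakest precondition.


Working backward. After the program, the postcondition z - w ≠ 3 must hold; in canonical form it is z ≠ w + 3.
Then branch requires ((w ≠ val + 5 → 2*b < 3*val - 4) → 3*val ≠ w + 8) ∧ ((¬(w ≠ val + 5 → 2*b < 3*val - 4)) → 3*val ≠ w + 8); else branch requires 3*w ≠ -7.
Before the if: ((w ≠ -7 → val > 11) → (((w ≠ val + 5 → 2*b < 3*val - 4) → 3*val ≠ w + 8) ∧ ((¬(w ≠ val + 5 → 2*b < 3*val - 4)) → 3*val ≠ w + 8))) ∧ ((¬(w ≠ -7 → val > 11)) → 3*w ≠ -7)
Then branch requires ((w ≠ -7 → val > 11) → (((w ≠ val + 5 → 2*b < 3*val - 4) → 3*val ≠ w + 8) ∧ ((¬(w ≠ val + 5 → 2*b < 3*val - 4)) → 3*val ≠ w + 8))) ∧ ((¬(w ≠ -7 → val > 11)) → 3*w ≠ -7); else branch requires ((w ≠ -7 → val > 11) → (((w ≠ val + 5 → val + 2*w < -4) → 3*val ≠ w + 8) ∧ ((¬(w ≠ val + 5 → val + 2*w < -4)) → 3*val ≠ w + 8))) ∧ ((¬(w ≠ -7 → val > 11)) → 3*w ≠ -7).
Before the if: ((w ≥ -4 ∧ 3*val ≤ 2) → (((w ≠ -7 → val > 11) → (((w ≠ val + 5 → 2*b < 3*val - 4) → 3*val ≠ w + 8) ∧ ((¬(w ≠ val + 5 → 2*b < 3*val - 4)) → 3*val ≠ w + 8))) ∧ ((¬(w ≠ -7 → val > 11)) → 3*w ≠ -7))) ∧ ((¬(w ≥ -4 ∧ 3*val ≤ 2)) → (((w ≠ -7 → val > 11) → (((w ≠ val + 5 → val + 2*w < -4) → 3*val ≠ w + 8) ∧ ((¬(w ≠ val + 5 → val + 2*w < -4)) → 3*val ≠ w + 8))) ∧ ((¬(w ≠ -7 → val > 11)) → 3*w ≠ -7)))
Answer: WP = ((w ≥ -4 ∧ 3*val ≤ 2) → (((w ≠ -7 → val > 11) → (((w ≠ val + 5 → 2*b < 3*val - 4) → 3*val ≠ w + 8) ∧ ((¬(w ≠ val + 5 → 2*b < 3*val - 4)) → 3*val ≠ w + 8))) ∧ ((¬(w ≠ -7 → val > 11)) → 3*w ≠ -7))) ∧ ((¬(w ≥ -4 ∧ 3*val ≤ 2)) → (((w ≠ -7 → val > 11) → (((w ≠ val + 5 → val + 2*w < -4) → 3*val ≠ w + 8) ∧ ((¬(w ≠ val + 5 → val + 2*w < -4)) → 3*val ≠ w + 8))) ∧ ((¬(w ≠ -7 → val > 11)) → 3*w ≠ -7)))


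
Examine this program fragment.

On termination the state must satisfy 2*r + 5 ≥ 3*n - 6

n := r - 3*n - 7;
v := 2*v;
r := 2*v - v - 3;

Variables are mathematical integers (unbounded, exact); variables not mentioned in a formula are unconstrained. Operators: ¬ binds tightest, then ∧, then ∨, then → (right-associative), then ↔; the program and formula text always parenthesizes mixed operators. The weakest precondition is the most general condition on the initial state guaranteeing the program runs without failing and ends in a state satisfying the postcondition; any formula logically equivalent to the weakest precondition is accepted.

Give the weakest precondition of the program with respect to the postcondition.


Working backward. After the program, the postcondition 2*r + 5 ≥ 3*n - 6 must hold; in canonical form it is 2*r ≥ 3*n - 11.
Before r := 2*v - v - 3: 2*v ≥ 3*n - 5
Before v := 2*v: 4*v ≥ 3*n - 5
Before n := r - 3*n - 7: 9*n + 4*v ≥ 3*r - 26
Answer: WP = 9*n + 4*v ≥ 3*r - 26
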